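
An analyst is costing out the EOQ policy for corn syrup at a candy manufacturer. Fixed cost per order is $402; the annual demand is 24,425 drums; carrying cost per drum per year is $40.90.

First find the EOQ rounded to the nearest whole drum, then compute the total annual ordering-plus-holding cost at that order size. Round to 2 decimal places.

$28,340.46

2DS/H = 2·24,425·402/40.9 = 480,139.36
EOQ = √480,139.36 ≈ 692.92 → Q = 693 drums
Ordering: D/Q × S = 24,425/693 × $402 = $14,168.61
Holding:  Q/2 × H = 693/2 × $40.9 = $14,171.85
Total = $14,168.61 + $14,171.85 = $28,340.46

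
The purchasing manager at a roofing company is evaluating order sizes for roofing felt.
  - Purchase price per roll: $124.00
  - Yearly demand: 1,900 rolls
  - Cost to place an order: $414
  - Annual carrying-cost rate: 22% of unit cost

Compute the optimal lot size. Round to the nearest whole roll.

240 rolls

H = i·C = 0.22 × $124 = $27.2800 per roll-year
Optimal lot size Q* = (2 × 1,900 × $414 / $27.28)^½ ≈ 240.14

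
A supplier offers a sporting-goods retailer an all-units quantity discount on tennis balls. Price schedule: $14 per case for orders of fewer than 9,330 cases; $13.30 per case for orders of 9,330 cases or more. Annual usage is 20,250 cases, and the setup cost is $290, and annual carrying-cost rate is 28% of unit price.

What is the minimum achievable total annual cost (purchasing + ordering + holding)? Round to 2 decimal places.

H₁ = 28%×$14 = $3.9200;  H₂ = 28%×$13.30 = $3.7240
EOQ₁ = √(2×20,250×290/3.9200) = 1,730.95  (< 9,330, feasible at tier 1)
EOQ₂ = √(2×20,250×290/3.7240) = 1,775.91  (< 9,330 → use Q = 9,330 at tier-2 price)
TC(tier 1 (EOQ₁), Q≈1,730.9) = $290,285.31
TC(tier 2, Q≈9,330.0) = $287,326.88
Minimum at tier 2: $287,326.88

$287,326.88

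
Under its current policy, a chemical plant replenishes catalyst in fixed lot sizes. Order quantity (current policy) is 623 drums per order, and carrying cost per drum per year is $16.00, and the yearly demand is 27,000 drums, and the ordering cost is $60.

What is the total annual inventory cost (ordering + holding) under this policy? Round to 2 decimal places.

Annual ordering cost = (D/Q)·S = (27,000/623) × 60 = $2,600.32
Annual holding cost  = (Q/2)·H = (623/2) × 16 = $4,984.00
Total = $2,600.32 + $4,984.00 = $7,584.32

$7,584.32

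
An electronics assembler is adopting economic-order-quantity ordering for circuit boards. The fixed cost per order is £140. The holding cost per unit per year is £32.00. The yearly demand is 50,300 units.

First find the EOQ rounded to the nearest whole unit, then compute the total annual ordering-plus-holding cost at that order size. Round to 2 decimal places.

£21,229.42

EOQ = √(2DS/H) = √(2 × 50,300 × 140 / 32)
    = √(440,125.00) ≈ 663.42 → Q = 663 units
Orders/yr = 50,300/663 = 75.867; ordering cost = 75.867 × £140 = £10,621.42
Average inventory = 663/2 = 331.5; holding cost = 331.5 × £32 = £10,608.00
Total = £10,621.42 + £10,608.00 = £21,229.42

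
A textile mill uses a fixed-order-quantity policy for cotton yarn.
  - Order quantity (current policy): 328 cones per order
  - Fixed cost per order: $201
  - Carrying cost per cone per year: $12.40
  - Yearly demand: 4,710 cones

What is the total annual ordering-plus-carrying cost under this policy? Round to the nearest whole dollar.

Annual ordering cost = (D/Q)·S = (4,710/328) × 201 = $2,886.31
Annual holding cost  = (Q/2)·H = (328/2) × 12.4 = $2,033.60
Total = $2,886.31 + $2,033.60 = $4,919.91

$4,920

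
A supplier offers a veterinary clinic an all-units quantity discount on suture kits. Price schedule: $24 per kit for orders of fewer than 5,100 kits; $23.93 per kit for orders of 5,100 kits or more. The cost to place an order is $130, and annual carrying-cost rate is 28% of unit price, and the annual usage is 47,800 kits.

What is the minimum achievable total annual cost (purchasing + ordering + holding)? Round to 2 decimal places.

$1,156,338.72

H₁ = 28%×$24 = $6.7200;  H₂ = 28%×$23.93 = $6.7004
EOQ₁ = √(2×47,800×130/6.7200) = 1,359.93  (< 5,100, feasible at tier 1)
EOQ₂ = √(2×47,800×130/6.7004) = 1,361.92  (< 5,100 → use Q = 5,100 at tier-2 price)
TC(tier 1 (EOQ₁), Q≈1,359.9) = $1,156,338.72
TC(tier 2, Q≈5,100.0) = $1,162,158.45
Minimum at tier 1 (EOQ₁): $1,156,338.72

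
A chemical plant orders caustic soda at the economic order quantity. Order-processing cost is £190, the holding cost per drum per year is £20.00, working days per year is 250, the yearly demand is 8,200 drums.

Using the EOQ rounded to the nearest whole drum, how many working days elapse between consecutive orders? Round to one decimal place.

12.0 days

Optimal lot size Q* = (2 × 8,200 × £190 / £20)^½ ≈ 394.72 → Q = 395 drums
Cycle time = (working days × Q)/D = (250 × 395) / 8,200 = 12.043 days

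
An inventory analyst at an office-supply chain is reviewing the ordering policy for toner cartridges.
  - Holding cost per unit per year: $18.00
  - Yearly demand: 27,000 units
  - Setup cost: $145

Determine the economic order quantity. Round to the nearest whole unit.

Optimal lot size Q* = (2 × 27,000 × $145 / $18)^½ ≈ 659.55

660 units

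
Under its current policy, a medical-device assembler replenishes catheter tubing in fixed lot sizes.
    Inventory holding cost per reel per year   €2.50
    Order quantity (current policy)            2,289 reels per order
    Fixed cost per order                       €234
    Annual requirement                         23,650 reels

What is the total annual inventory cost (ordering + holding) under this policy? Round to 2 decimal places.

Orders/yr = 23,650/2,289 = 10.332; ordering cost = 10.332 × €234 = €2,417.69
Average inventory = 2,289/2 = 1144.5; holding cost = 1144.5 × €2.5 = €2,861.25
Total = €2,417.69 + €2,861.25 = €5,278.94

€5,278.94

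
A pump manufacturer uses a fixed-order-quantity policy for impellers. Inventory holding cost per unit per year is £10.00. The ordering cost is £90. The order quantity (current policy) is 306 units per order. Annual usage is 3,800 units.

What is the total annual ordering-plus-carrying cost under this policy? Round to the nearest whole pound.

£2,648

Ordering: D/Q × S = 3,800/306 × £90 = £1,117.65
Holding:  Q/2 × H = 306/2 × £10 = £1,530.00
Total = £1,117.65 + £1,530.00 = £2,647.65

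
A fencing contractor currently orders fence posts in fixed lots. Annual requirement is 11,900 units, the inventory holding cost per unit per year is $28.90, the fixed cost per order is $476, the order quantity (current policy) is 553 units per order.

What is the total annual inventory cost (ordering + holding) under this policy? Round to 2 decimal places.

$18,233.89

Orders/yr = 11,900/553 = 21.519; ordering cost = 21.519 × $476 = $10,243.04
Average inventory = 553/2 = 276.5; holding cost = 276.5 × $28.9 = $7,990.85
Total = $10,243.04 + $7,990.85 = $18,233.89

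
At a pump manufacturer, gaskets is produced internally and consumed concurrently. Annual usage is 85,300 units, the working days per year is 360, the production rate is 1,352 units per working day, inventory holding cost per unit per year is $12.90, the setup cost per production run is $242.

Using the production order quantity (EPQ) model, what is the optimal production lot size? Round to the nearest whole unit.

Daily demand d = 85,300/360 = 236.944; p = 1352; 1 − d/p = 0.82475
EPQ = √(2DS / (H(1 − d/p)))
    = √(2 × 85,300 × 242 / (12.9 × 0.82475)) ≈ 1,969.89

1,970 units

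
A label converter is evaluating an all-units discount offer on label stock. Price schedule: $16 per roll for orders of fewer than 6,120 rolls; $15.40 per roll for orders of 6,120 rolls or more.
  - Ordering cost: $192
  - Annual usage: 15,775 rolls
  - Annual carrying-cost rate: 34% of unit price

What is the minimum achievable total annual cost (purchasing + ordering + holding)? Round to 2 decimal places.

H₁ = 34%×$16 = $5.4400;  H₂ = 34%×$15.40 = $5.2360
EOQ₁ = √(2×15,775×192/5.4400) = 1,055.24  (< 6,120, feasible at tier 1)
EOQ₂ = √(2×15,775×192/5.2360) = 1,075.60  (< 6,120 → use Q = 6,120 at tier-2 price)
TC(tier 1 (EOQ₁), Q≈1,055.2) = $258,140.50
TC(tier 2, Q≈6,120.0) = $259,452.06
Minimum at tier 1 (EOQ₁): $258,140.50

$258,140.50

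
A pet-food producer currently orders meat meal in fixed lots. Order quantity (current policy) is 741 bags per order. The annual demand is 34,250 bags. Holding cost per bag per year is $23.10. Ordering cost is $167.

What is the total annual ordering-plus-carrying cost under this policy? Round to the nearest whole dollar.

$16,278

Ordering: D/Q × S = 34,250/741 × $167 = $7,718.96
Holding:  Q/2 × H = 741/2 × $23.1 = $8,558.55
Total = $7,718.96 + $8,558.55 = $16,277.51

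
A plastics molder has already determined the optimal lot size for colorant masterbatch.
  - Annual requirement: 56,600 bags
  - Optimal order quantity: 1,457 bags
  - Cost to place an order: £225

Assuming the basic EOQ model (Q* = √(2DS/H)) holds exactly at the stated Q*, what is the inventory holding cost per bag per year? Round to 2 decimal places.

EOQ relation: Q² = 2DS/H, so rearrange for the unknown.
H = 2DS / Q² = 2 × 56,600 × 225 / 1,457² = 11.9980

£12.00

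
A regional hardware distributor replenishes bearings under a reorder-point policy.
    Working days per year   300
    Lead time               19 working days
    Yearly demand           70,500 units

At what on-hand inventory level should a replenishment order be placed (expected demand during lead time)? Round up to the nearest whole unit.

Daily demand d = 70,500 / 300 = 235.000 units/day
Demand during lead time = 235.000 × 19 = 4,465.00
Reorder point = 4,465.00 → round up

4,465 units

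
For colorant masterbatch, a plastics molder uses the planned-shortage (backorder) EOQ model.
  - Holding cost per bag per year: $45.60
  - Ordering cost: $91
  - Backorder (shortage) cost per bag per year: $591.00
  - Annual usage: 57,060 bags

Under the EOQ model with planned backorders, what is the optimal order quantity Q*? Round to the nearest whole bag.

Q* = √(2DS/H) · √((H + b)/b)
   = √(2 × 57,060 × 91 / 45.6) · √((45.6 + 591) / 591)
   = 477.221 × 1.0379 ≈ 495.29

495 bags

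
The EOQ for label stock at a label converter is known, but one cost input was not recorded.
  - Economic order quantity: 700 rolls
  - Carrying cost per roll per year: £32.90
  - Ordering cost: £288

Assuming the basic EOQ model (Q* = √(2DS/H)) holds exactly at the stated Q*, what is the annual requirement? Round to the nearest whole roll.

27,988 rolls per year

From Q* = √(2DS/H) ⇒ Q*² = 2DS/H.
D = Q²H / (2S) = 700² × 32.9 / (2 × 288) = 27,987.85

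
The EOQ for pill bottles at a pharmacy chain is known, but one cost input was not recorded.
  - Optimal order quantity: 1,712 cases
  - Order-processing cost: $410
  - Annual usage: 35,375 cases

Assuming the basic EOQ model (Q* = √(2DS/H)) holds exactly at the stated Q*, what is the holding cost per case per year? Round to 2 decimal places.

$9.90

EOQ relation: Q² = 2DS/H, so rearrange for the unknown.
H = 2DS / Q² = 2 × 35,375 × 410 / 1,712² = 9.8970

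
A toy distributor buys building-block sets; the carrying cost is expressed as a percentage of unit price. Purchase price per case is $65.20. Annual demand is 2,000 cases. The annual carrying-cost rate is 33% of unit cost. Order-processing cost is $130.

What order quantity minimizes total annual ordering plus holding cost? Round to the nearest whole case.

Holding cost per case per year: H = 33% × $65.2 = $21.5160
EOQ = √(2DS/H) = √(2 × 2,000 × 130 / 21.516)
    = √(24,168.06) ≈ 155.46

155 cases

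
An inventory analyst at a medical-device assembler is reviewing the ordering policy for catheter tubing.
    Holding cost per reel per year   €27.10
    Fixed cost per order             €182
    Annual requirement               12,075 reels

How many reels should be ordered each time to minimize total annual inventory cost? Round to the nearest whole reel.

403 reels

Q* = √(2·D·S / H) = √(2·12,075·182 / 27.1) = √162,188.2 ≈ 402.73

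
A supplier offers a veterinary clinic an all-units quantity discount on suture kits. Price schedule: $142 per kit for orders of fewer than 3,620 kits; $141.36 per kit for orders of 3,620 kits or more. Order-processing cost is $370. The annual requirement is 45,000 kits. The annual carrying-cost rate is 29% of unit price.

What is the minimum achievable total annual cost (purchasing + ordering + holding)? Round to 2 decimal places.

H₁ = 29%×$142 = $41.1800;  H₂ = 29%×$141.36 = $40.9944
EOQ₁ = √(2×45,000×370/41.1800) = 899.25  (< 3,620, feasible at tier 1)
EOQ₂ = √(2×45,000×370/40.9944) = 901.28  (< 3,620 → use Q = 3,620 at tier-2 price)
TC(tier 1 (EOQ₁), Q≈899.2) = $6,427,030.99
TC(tier 2, Q≈3,620.0) = $6,439,999.31
Minimum at tier 1 (EOQ₁): $6,427,030.99

$6,427,030.99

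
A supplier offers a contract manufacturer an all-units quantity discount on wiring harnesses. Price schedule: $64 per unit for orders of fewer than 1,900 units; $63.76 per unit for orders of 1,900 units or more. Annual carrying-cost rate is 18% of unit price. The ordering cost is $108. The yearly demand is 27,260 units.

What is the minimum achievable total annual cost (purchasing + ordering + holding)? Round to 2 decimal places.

$1,750,550.08

H₁ = 18%×$64 = $11.5200;  H₂ = 18%×$63.76 = $11.4768
EOQ₁ = √(2×27,260×108/11.5200) = 714.93  (< 1,900, feasible at tier 1)
EOQ₂ = √(2×27,260×108/11.4768) = 716.27  (< 1,900 → use Q = 1,900 at tier-2 price)
TC(tier 1 (EOQ₁), Q≈714.9) = $1,752,875.99
TC(tier 2, Q≈1,900.0) = $1,750,550.08
Minimum at tier 2: $1,750,550.08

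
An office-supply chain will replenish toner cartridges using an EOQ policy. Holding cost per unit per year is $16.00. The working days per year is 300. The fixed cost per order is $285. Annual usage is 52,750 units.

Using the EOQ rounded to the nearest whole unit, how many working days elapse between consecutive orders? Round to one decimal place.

Optimal lot size Q* = (2 × 52,750 × $285 / $16)^½ ≈ 1,370.85 → Q = 1,371 units
T = Q/D × 300 days = 1,371/52,750 × 300 = 7.797 days

7.8 days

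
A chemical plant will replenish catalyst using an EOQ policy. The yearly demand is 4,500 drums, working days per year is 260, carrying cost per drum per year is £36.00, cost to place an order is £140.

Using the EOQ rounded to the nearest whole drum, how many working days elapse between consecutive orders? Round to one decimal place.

10.8 days

Q* = √(2·D·S / H) = √(2·4,500·140 / 36) = √35,000.0 ≈ 187.08 → Q = 187 drums
T = Q/D × 260 days = 187/4,500 × 260 = 10.804 days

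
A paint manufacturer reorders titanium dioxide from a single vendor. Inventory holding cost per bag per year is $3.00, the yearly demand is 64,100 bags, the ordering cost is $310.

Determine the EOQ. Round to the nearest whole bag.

Optimal lot size Q* = (2 × 64,100 × $310 / $3)^½ ≈ 3,639.69

3,640 bags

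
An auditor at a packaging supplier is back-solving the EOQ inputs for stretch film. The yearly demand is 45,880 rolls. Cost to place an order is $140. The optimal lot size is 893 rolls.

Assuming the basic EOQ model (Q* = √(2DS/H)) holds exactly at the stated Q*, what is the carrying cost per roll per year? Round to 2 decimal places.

$16.11

Since Q* = (2DS/H)^½, squaring gives Q*²·H = 2DS.
H = 2DS / Q² = 2 × 45,880 × 140 / 893² = 16.1094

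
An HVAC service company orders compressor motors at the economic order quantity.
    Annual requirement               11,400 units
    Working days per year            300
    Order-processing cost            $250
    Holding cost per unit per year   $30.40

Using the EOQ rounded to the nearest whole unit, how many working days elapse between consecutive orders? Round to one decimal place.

11.4 days

Optimal lot size Q* = (2 × 11,400 × $250 / $30.4)^½ ≈ 433.01 → Q = 433 units
Cycle time = (working days × Q)/D = (300 × 433) / 11,400 = 11.395 days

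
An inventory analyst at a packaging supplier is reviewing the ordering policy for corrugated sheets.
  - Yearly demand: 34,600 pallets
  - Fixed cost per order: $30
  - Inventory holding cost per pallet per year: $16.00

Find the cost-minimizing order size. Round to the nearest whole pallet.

360 pallets

EOQ = √(2DS/H) = √(2 × 34,600 × 30 / 16)
    = √(129,750.00) ≈ 360.21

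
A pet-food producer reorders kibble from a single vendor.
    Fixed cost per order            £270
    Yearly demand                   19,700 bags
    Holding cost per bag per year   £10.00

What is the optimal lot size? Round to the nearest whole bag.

Q* = √(2·D·S / H) = √(2·19,700·270 / 10) = √1,063,800.0 ≈ 1,031.41

1,031 bags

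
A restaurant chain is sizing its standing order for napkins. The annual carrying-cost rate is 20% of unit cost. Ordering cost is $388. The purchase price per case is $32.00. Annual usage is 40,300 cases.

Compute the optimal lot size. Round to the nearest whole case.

Holding cost per case per year: H = 20% × $32 = $6.4000
Optimal lot size Q* = (2 × 40,300 × $388 / $6.4)^½ ≈ 2,210.51

2,211 cases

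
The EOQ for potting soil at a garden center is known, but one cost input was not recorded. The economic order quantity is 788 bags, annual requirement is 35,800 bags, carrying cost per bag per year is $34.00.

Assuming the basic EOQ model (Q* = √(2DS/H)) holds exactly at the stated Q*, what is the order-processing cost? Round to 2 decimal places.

$294.86

EOQ relation: Q² = 2DS/H, so rearrange for the unknown.
S = Q²H / (2D) = 788² × 34 / (2 × 35,800) = 294.8617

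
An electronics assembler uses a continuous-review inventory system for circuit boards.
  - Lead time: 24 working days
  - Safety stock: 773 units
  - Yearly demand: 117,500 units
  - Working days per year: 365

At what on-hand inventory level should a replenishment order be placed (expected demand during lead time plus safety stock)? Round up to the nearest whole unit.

8,500 units

Daily demand d = 117,500 / 365 = 321.918 units/day
Demand during lead time = 321.918 × 24 = 7,726.03
Reorder point = 7,726.03 + 773 = 8,499.03 → round up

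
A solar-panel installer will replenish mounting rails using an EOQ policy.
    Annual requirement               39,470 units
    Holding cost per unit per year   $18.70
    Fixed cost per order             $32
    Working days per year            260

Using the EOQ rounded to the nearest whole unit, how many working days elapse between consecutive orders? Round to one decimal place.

2DS/H = 2·39,470·32/18.7 = 135,084.49
EOQ = √135,084.49 ≈ 367.54 → Q = 368 units
Cycle time = (working days × Q)/D = (260 × 368) / 39,470 = 2.424 days

2.4 days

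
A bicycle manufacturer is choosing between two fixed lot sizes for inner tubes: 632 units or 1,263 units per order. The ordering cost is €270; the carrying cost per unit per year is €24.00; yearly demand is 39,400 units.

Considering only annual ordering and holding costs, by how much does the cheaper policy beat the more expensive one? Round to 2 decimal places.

For each Q, cost = (D/Q)·S + (Q/2)·H.
TC(632) = (39,400/632)×270 + (632/2)×24 = €24,416.28
TC(1,263) = (39,400/1,263)×270 + (1,263/2)×24 = €23,578.80
Cheaper: Q = 1,263.  Difference = €837.48

€837.48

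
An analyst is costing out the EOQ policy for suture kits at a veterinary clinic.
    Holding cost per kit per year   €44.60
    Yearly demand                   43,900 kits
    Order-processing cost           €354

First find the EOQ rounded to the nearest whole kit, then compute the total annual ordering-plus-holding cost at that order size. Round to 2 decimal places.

EOQ = √(2DS/H) = √(2 × 43,900 × 354 / 44.6)
    = √(696,887.89) ≈ 834.80 → Q = 835 kits
Annual ordering cost = (D/Q)·S = (43,900/835) × 354 = €18,611.50
Annual holding cost  = (Q/2)·H = (835/2) × 44.6 = €18,620.50
Total = €18,611.50 + €18,620.50 = €37,232.00

€37,232.00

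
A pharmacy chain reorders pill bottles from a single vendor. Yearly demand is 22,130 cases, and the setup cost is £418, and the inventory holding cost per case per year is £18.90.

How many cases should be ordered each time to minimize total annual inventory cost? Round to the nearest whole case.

Optimal lot size Q* = (2 × 22,130 × £418 / £18.9)^½ ≈ 989.38

989 cases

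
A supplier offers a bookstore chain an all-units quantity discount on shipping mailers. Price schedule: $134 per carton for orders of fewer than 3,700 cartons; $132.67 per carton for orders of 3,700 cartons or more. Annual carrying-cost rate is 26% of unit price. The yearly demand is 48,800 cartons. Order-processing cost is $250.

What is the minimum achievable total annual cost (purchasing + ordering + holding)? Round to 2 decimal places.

H₁ = 26%×$134 = $34.8400;  H₂ = 26%×$132.67 = $34.4942
EOQ₁ = √(2×48,800×250/34.8400) = 836.87  (< 3,700, feasible at tier 1)
EOQ₂ = √(2×48,800×250/34.4942) = 841.05  (< 3,700 → use Q = 3,700 at tier-2 price)
TC(tier 1 (EOQ₁), Q≈836.9) = $6,568,356.41
TC(tier 2, Q≈3,700.0) = $6,541,407.57
Minimum at tier 2: $6,541,407.57

$6,541,407.57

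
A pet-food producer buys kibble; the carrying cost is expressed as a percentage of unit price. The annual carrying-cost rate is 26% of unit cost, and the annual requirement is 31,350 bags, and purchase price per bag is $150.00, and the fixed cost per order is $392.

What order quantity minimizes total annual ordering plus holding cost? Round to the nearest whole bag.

H = i·C = 0.26 × $150 = $39.0000 per bag-year
2DS/H = 2·31,350·392/39 = 630,215.38
EOQ = √630,215.38 ≈ 793.86

794 bags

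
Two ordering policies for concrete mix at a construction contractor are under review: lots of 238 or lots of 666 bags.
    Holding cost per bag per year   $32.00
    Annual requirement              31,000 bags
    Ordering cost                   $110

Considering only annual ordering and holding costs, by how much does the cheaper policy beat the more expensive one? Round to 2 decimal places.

For each Q, cost = (D/Q)·S + (Q/2)·H.
TC(238) = (31,000/238)×110 + (238/2)×32 = $18,135.73
TC(666) = (31,000/666)×110 + (666/2)×32 = $15,776.12
|ΔTC| = |$18,135.73 − $15,776.12| = $2,359.61

$2,359.61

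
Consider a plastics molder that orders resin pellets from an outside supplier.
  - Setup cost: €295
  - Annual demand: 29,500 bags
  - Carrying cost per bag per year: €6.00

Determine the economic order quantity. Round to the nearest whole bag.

1,703 bags

Q* = √(2·D·S / H) = √(2·29,500·295 / 6) = √2,900,833.3 ≈ 1,703.18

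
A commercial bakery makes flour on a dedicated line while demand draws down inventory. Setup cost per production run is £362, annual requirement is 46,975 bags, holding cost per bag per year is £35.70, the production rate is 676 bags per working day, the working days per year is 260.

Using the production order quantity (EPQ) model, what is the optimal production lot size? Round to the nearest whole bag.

Daily demand d = 46,975/260 = 180.673; p = 676; 1 − d/p = 0.73273
EPQ = √(2DS / (H(1 − d/p)))
    = √(2 × 46,975 × 362 / (35.7 × 0.73273)) ≈ 1,140.24

1,140 bags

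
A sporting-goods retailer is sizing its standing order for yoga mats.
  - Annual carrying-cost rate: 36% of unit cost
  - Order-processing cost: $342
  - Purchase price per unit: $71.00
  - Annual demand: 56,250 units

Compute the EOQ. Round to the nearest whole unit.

Holding cost per unit per year: H = 36% × $71 = $25.5600
2DS/H = 2·56,250·342/25.56 = 1,505,281.69
EOQ = √1,505,281.69 ≈ 1,226.90

1,227 units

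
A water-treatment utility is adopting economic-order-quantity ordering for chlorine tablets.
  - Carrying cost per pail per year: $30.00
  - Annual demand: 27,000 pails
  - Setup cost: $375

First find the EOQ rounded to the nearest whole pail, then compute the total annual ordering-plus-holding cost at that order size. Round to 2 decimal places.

$24,647.52

Optimal lot size Q* = (2 × 27,000 × $375 / $30)^½ ≈ 821.58 → Q = 822 pails
Annual ordering cost = (D/Q)·S = (27,000/822) × 375 = $12,317.52
Annual holding cost  = (Q/2)·H = (822/2) × 30 = $12,330.00
Total = $12,317.52 + $12,330.00 = $24,647.52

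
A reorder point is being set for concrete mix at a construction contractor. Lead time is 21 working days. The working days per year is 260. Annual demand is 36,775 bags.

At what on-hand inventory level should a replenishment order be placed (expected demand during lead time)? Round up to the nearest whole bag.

Daily demand d = 36,775 / 260 = 141.442 bags/day
Demand during lead time = 141.442 × 21 = 2,970.29
Reorder point = 2,970.29 → round up

2,971 bags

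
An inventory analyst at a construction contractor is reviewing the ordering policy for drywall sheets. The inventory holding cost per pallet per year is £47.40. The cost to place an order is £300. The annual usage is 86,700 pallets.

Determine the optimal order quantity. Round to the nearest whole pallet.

EOQ = √(2DS/H) = √(2 × 86,700 × 300 / 47.4)
    = √(1,097,468.35) ≈ 1,047.60

1,048 pallets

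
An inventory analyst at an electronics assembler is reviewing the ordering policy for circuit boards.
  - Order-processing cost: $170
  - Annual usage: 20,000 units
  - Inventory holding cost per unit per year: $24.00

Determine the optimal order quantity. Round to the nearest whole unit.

532 units

Optimal lot size Q* = (2 × 20,000 × $170 / $24)^½ ≈ 532.29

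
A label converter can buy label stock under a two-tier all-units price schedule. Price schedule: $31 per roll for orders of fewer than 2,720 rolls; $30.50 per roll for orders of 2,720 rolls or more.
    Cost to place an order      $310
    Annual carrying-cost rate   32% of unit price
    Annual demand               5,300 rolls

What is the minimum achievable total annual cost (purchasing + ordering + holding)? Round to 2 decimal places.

$170,009.39

H₁ = 32%×$31 = $9.9200;  H₂ = 32%×$30.50 = $9.7600
EOQ₁ = √(2×5,300×310/9.9200) = 575.54  (< 2,720, feasible at tier 1)
EOQ₂ = √(2×5,300×310/9.7600) = 580.24  (< 2,720 → use Q = 2,720 at tier-2 price)
TC(tier 1 (EOQ₁), Q≈575.5) = $170,009.39
TC(tier 2, Q≈2,720.0) = $175,527.64
Minimum at tier 1 (EOQ₁): $170,009.39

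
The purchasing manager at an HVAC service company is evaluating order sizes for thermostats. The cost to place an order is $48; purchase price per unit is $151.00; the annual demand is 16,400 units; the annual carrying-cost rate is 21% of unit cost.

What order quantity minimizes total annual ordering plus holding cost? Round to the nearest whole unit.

223 units

H = i·C = 0.21 × $151 = $31.7100 per unit-year
2DS/H = 2·16,400·48/31.71 = 49,649.95
EOQ = √49,649.95 ≈ 222.82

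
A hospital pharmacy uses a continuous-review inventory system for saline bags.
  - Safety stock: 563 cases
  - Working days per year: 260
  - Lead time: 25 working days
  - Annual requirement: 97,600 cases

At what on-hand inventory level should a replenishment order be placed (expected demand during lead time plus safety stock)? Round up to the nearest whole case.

Daily demand d = 97,600 / 260 = 375.385 cases/day
Demand during lead time = 375.385 × 25 = 9,384.62
Reorder point = 9,384.62 + 563 = 9,947.62 → round up

9,948 cases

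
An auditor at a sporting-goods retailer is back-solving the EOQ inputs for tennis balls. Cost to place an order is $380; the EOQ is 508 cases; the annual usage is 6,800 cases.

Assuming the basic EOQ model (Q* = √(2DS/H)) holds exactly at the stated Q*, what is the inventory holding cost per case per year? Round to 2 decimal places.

$20.03

From Q* = √(2DS/H) ⇒ Q*² = 2DS/H.
H = 2DS / Q² = 2 × 6,800 × 380 / 508² = 20.0260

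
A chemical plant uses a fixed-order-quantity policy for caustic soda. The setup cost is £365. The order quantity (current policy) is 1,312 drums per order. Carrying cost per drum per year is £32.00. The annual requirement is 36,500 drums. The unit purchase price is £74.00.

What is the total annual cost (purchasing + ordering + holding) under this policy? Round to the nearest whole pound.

Ordering: D/Q × S = 36,500/1,312 × £365 = £10,154.34
Holding:  Q/2 × H = 1,312/2 × £32 = £20,992.00
Purchase cost = D·C = 36,500 × 74 = £2,701,000.00
Total = £10,154.34 + £20,992.00 + £2,701,000.00 = £2,732,146.34

£2,732,146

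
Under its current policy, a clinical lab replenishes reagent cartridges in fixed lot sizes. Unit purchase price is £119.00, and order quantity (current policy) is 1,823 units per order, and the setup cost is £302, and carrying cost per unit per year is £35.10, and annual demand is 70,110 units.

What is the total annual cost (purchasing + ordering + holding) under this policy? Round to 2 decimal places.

£8,386,698.14

Ordering: D/Q × S = 70,110/1,823 × £302 = £11,614.49
Holding:  Q/2 × H = 1,823/2 × £35.1 = £31,993.65
Purchase cost = D·C = 70,110 × 119 = £8,343,090.00
Total = £11,614.49 + £31,993.65 + £8,343,090.00 = £8,386,698.14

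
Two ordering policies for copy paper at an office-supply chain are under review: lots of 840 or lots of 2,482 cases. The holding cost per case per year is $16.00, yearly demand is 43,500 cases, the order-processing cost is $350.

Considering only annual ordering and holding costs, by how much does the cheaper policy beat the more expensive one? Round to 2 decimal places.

Annual cost at Q: ordering D·S/Q plus holding Q·H/2.
TC(840) = (43,500/840)×350 + (840/2)×16 = $24,845.00
TC(2,482) = (43,500/2,482)×350 + (2,482/2)×16 = $25,990.17
Cheaper: Q = 840.  Difference = $1,145.17

$1,145.17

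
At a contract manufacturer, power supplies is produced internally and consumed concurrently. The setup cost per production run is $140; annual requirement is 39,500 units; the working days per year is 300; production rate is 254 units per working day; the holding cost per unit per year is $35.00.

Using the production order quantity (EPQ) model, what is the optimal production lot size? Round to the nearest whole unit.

810 units

Daily demand d = 39,500/300 = 131.667; p = 254; 1 − d/p = 0.48163
EPQ = √(2DS / (H(1 − d/p)))
    = √(2 × 39,500 × 140 / (35 × 0.48163)) ≈ 810.01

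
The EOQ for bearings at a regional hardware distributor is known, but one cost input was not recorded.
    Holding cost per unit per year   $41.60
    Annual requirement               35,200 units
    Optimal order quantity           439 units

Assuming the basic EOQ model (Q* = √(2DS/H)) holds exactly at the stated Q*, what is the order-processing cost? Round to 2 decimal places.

$113.88

Since Q* = (2DS/H)^½, squaring gives Q*²·H = 2DS.
S = Q²H / (2D) = 439² × 41.6 / (2 × 35,200) = 113.8806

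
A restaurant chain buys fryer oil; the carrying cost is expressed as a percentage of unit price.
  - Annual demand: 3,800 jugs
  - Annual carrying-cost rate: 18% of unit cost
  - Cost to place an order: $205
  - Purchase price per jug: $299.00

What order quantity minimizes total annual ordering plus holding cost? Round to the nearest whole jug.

Holding cost per jug per year: H = 18% × $299 = $53.8200
2DS/H = 2·3,800·205/53.82 = 28,948.35
EOQ = √28,948.35 ≈ 170.14

170 jugs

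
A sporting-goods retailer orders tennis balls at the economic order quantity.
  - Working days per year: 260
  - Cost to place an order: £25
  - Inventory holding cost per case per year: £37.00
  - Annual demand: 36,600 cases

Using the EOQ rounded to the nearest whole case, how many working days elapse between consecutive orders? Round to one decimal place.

Optimal lot size Q* = (2 × 36,600 × £25 / £37)^½ ≈ 222.39 → Q = 222 cases
Days between orders = 260 / (D/Q) = 260 / 164.865 ≈ 1.577

1.6 days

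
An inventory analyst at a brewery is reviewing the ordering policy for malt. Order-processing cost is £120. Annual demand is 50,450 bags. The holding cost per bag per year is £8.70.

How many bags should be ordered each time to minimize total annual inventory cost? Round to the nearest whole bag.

2DS/H = 2·50,450·120/8.7 = 1,391,724.14
EOQ = √1,391,724.14 ≈ 1,179.71

1,180 bags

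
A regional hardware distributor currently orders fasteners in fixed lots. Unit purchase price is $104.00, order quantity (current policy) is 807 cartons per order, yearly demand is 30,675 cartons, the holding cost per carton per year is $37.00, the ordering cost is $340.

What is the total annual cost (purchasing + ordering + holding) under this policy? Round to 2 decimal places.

Annual ordering cost = (D/Q)·S = (30,675/807) × 340 = $12,923.79
Annual holding cost  = (Q/2)·H = (807/2) × 37 = $14,929.50
Purchase cost = D·C = 30,675 × 104 = $3,190,200.00
Total = $12,923.79 + $14,929.50 + $3,190,200.00 = $3,218,053.29

$3,218,053.29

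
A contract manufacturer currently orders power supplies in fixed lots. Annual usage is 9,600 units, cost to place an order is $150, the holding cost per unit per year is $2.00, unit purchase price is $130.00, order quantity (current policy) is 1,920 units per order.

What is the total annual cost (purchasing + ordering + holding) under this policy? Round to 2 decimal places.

Orders/yr = 9,600/1,920 = 5.000; ordering cost = 5.000 × $150 = $750.00
Average inventory = 1,920/2 = 960; holding cost = 960 × $2 = $1,920.00
Purchase cost = D·C = 9,600 × 130 = $1,248,000.00
Total = $750.00 + $1,920.00 + $1,248,000.00 = $1,250,670.00

$1,250,670.00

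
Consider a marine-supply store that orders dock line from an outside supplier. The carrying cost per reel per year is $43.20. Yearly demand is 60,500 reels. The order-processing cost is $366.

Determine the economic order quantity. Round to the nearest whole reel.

1,012 reels

2DS/H = 2·60,500·366/43.2 = 1,025,138.89
EOQ = √1,025,138.89 ≈ 1,012.49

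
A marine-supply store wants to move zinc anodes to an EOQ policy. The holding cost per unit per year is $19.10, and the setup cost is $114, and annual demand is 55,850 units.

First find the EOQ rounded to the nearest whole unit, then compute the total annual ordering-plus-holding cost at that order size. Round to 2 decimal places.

Optimal lot size Q* = (2 × 55,850 × $114 / $19.1)^½ ≈ 816.51 → Q = 817 units
Ordering: D/Q × S = 55,850/817 × $114 = $7,793.02
Holding:  Q/2 × H = 817/2 × $19.1 = $7,802.35
Total = $7,793.02 + $7,802.35 = $15,595.37

$15,595.37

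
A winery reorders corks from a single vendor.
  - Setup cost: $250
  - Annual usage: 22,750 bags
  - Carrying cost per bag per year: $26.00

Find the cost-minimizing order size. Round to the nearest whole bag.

661 bags

Q* = √(2·D·S / H) = √(2·22,750·250 / 26) = √437,500.0 ≈ 661.44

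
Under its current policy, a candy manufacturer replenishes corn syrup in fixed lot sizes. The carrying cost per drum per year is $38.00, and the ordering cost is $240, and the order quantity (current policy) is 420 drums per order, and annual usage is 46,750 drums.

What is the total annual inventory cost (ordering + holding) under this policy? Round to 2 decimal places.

$34,694.29

Orders/yr = 46,750/420 = 111.310; ordering cost = 111.310 × $240 = $26,714.29
Average inventory = 420/2 = 210; holding cost = 210 × $38 = $7,980.00
Total = $26,714.29 + $7,980.00 = $34,694.29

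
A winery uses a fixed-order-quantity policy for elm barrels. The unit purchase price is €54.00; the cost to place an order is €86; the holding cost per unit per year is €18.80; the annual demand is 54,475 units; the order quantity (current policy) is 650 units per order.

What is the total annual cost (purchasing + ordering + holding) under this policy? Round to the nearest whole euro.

€2,954,967

Orders/yr = 54,475/650 = 83.808; ordering cost = 83.808 × €86 = €7,207.46
Average inventory = 650/2 = 325; holding cost = 325 × €18.8 = €6,110.00
Purchase cost = D·C = 54,475 × 54 = €2,941,650.00
Total = €7,207.46 + €6,110.00 + €2,941,650.00 = €2,954,967.46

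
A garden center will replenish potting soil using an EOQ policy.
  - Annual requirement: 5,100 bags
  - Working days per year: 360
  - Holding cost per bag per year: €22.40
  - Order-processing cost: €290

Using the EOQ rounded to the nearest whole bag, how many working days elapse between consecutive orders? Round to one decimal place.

25.6 days

Optimal lot size Q* = (2 × 5,100 × €290 / €22.4)^½ ≈ 363.39 → Q = 363 bags
T = Q/D × 360 days = 363/5,100 × 360 = 25.624 days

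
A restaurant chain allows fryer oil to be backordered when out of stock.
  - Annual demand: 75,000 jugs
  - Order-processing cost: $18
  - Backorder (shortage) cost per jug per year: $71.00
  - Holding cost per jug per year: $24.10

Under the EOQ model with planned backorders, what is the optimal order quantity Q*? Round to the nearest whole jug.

Q* = √(2DS/H) · √((H + b)/b)
   = √(2 × 75,000 × 18 / 24.1) · √((24.1 + 71) / 71)
   = 334.714 × 1.1573 ≈ 387.38

387 jugs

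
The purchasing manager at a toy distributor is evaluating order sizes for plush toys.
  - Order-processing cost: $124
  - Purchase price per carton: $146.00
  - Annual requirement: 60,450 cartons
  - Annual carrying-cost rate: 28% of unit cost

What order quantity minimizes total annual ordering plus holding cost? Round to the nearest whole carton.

H = i·C = 0.28 × $146 = $40.8800 per carton-year
EOQ = √(2DS/H) = √(2 × 60,450 × 124 / 40.88)
    = √(366,722.11) ≈ 605.58

606 cartons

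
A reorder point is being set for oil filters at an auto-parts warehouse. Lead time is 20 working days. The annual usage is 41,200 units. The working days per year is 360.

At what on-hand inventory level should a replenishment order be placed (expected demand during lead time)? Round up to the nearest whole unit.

Daily demand d = 41,200 / 360 = 114.444 units/day
Demand during lead time = 114.444 × 20 = 2,288.89
Reorder point = 2,288.89 → round up

2,289 units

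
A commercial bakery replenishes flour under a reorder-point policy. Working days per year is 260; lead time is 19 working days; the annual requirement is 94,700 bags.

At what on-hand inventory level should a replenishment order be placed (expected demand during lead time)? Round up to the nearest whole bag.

Daily demand d = 94,700 / 260 = 364.231 bags/day
Demand during lead time = 364.231 × 19 = 6,920.38
Reorder point = 6,920.38 → round up

6,921 bags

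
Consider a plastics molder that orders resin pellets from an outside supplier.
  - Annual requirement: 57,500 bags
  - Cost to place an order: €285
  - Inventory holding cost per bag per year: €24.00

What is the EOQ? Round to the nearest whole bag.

Q* = √(2·D·S / H) = √(2·57,500·285 / 24) = √1,365,625.0 ≈ 1,168.60

1,169 bags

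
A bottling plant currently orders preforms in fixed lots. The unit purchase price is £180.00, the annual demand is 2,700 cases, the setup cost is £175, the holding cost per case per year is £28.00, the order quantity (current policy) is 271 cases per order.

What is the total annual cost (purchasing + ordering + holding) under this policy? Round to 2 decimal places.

£491,537.54

Ordering: D/Q × S = 2,700/271 × £175 = £1,743.54
Holding:  Q/2 × H = 271/2 × £28 = £3,794.00
Purchase cost = D·C = 2,700 × 180 = £486,000.00
Total = £1,743.54 + £3,794.00 + £486,000.00 = £491,537.54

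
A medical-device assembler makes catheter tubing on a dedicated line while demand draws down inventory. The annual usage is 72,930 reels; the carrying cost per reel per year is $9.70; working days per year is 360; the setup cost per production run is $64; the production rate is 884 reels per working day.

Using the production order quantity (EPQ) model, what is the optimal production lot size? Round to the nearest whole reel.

d = 72,930/360 = 202.5833 reels/day;  effective holding cost H(1 − d/p) = 9.7·(1 − 202.5833/884) = 7.47708
Q* = √(2DS / H_eff) = √(2·72,930·64 / 7.47708) ≈ 1,117.36

1,117 reels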